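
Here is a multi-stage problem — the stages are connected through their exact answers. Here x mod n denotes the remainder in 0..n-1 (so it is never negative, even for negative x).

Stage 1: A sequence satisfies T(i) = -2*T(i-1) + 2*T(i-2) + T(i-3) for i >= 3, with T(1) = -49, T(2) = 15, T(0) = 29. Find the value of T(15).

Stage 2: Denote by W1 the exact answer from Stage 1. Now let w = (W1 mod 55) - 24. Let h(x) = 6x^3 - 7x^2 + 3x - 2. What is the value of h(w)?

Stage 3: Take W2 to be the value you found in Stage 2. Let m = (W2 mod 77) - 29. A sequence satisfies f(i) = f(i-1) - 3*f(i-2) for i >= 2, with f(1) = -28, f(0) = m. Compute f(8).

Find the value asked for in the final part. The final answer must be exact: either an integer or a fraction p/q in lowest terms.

-736

Stage 1: T(3) = -2*(15) + 2*(-49) + 1*(29) = -99; iterating: T(3)=-99, T(4)=179, T(5)=-541, T(6)=1341, T(7)=-3585, T(8)=9311, T(9)=-24451, T(10)=63939, T(11)=-167469, T(12)=438365, T(13)=-1147729, T(14)=3004719, T(15)=-7866531; answer -7866531
Stage 2: W1 = -7866531; w = -15; 6*(-15)^3 - 7*(-15)^2 + 3*(-15)^1 - 2 = (-20250) + (-1575) + (-45) + (-2) = -21872; answer -21872
Stage 3: W2 = -21872; m = 44; f(2) = 1*(-28) - 3*(44) = -160; iterating: f(2)=-160, f(3)=-76, f(4)=404, f(5)=632, f(6)=-580, f(7)=-2476, f(8)=-736; answer -736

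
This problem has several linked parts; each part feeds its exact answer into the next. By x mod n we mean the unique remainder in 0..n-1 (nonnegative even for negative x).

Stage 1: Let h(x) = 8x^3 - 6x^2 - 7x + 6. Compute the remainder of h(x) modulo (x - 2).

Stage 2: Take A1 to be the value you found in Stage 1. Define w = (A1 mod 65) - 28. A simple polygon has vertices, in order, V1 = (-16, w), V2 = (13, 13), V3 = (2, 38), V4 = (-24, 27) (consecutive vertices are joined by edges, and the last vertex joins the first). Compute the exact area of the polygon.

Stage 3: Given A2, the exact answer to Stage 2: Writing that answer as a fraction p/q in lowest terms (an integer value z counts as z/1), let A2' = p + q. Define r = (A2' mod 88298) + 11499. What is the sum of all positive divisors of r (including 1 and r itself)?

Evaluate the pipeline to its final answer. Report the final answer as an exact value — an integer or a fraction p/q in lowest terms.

21120

Stage 1: remainder = value at the root: 8*(2)^3 - 6*(2)^2 - 7*(2)^1 + 6 = (64) + (-24) + (-14) + (6) = 32; answer 32
Stage 2: A1 = 32; w = 4; cross terms: (-16*13 - 13*4)=-260, (13*38 - 2*13)=468, (2*27 - -24*38)=966, (-24*4 - -16*27)=336; twice the area = |1510| = 1510; area = 755; answer 755
Stage 3: A2 = 755; threaded value p + q = 756; r = 12255; 12255 = 3 * 5 * 19 * 43; sigma = (1 + 3) * (1 + 5) * (1 + 19) * (1 + 43) = 4 * 6 * 20 * 44 = 21120; answer 21120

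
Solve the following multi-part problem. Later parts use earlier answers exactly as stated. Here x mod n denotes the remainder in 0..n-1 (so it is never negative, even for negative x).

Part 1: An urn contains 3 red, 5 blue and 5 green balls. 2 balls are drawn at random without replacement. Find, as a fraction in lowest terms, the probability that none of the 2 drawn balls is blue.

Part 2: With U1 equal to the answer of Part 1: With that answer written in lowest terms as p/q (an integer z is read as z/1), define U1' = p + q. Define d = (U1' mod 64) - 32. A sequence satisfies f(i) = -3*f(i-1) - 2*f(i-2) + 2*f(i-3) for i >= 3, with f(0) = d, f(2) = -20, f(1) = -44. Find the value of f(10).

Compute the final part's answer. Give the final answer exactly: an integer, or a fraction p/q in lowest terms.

22394

Part 1: total draws C(13,2) = 78; favorable C(8,2) = 28; P = 14/39; answer 14/39
Part 2: U1 = 14/39; threaded value p + q = 53; d = 21; f(3) = -3*(-20) - 2*(-44) + 2*(21) = 190; iterating: f(3)=190, f(4)=-618, f(5)=1434, f(6)=-2686, f(7)=3954, f(8)=-3622, f(9)=-2414, f(10)=22394; answer 22394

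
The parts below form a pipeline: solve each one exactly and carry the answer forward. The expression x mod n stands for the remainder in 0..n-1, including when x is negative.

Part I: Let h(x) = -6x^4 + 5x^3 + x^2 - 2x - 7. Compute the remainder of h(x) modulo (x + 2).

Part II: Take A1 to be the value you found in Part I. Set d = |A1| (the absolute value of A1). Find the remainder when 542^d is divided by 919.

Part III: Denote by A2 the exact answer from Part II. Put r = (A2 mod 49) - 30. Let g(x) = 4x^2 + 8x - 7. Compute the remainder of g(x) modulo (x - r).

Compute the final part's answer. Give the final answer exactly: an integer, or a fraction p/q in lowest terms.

2489

Part I: remainder = value at the root: -6*(-2)^4 + 5*(-2)^3 + 1*(-2)^2 - 2*(-2)^1 - 7 = (-96) + (-40) + (4) + (4) + (-7) = -135; answer -135
Part II: A1 = -135; d = 135; squarings mod 919: 542^1=542, 542^2=603, 542^4=604, 542^8=892, 542^16=729, 542^32=259, 542^64=913, 542^128=36; 542^135 = 542^1 * 542^2 * 542^4 * 542^128 = 690 (mod 919); answer 690
Part III: A2 = 690; r = -26; remainder = value at the root: 4*(-26)^2 + 8*(-26)^1 - 7 = (2704) + (-208) + (-7) = 2489; answer 2489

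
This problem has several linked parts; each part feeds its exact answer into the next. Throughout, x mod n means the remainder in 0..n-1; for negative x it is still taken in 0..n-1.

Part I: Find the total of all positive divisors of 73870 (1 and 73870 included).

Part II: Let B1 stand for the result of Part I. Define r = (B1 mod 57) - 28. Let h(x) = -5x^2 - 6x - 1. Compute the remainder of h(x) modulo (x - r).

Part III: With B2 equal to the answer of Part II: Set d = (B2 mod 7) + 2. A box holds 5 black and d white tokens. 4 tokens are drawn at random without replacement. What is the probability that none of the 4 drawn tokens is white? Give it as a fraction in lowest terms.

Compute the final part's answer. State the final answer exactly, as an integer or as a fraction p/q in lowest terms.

Part I: 73870 = 2 * 5 * 83 * 89; sigma = (1 + 2) * (1 + 5) * (1 + 83) * (1 + 89) = 3 * 6 * 84 * 90 = 136080; answer 136080
Part II: B1 = 136080; r = -7; remainder = value at the root: -5*(-7)^2 - 6*(-7)^1 - 1 = (-245) + (42) + (-1) = -204; answer -204
Part III: B2 = -204; d = 8; total draws C(13,4) = 715; favorable C(5,4) = 5; P = 1/143; answer 1/143

1/143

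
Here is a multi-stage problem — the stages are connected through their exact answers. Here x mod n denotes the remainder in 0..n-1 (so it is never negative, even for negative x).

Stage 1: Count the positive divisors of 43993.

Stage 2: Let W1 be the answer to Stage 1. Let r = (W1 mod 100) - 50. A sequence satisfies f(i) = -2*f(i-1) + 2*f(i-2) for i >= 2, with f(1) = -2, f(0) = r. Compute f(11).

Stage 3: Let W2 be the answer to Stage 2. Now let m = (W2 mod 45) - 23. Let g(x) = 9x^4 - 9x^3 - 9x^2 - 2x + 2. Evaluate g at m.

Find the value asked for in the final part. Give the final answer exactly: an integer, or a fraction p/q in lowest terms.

484007

Stage 1: 43993 = 29 * 37 * 41; number of divisors = (1+1) * (1+1) * (1+1) = 8; answer 8
Stage 2: W1 = 8; r = -42; f(2) = -2*(-2) + 2*(-42) = -80; iterating: f(2)=-80, f(3)=156, f(4)=-472, f(5)=1256, f(6)=-3456, f(7)=9424, f(8)=-25760, f(9)=70368, f(10)=-192256, f(11)=525248; answer 525248
Stage 3: W2 = 525248; m = -15; 9*(-15)^4 - 9*(-15)^3 - 9*(-15)^2 - 2*(-15)^1 + 2 = (455625) + (30375) + (-2025) + (30) + (2) = 484007; answer 484007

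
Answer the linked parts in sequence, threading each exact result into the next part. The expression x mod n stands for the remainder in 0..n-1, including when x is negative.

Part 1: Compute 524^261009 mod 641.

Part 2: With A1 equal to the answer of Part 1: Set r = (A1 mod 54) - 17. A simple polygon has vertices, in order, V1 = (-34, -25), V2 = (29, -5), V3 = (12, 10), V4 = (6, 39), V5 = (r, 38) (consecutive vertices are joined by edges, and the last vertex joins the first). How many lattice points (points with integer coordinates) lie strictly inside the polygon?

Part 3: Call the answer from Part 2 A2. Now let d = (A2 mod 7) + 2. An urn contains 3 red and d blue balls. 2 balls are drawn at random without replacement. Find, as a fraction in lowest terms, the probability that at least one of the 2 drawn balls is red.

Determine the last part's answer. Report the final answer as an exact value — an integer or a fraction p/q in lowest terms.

9/10

Part 1: squarings mod 641: 524^1=524, 524^2=228, 524^4=63, 524^8=123, 524^16=386, 524^32=284, 524^64=531, 524^128=562, 524^256=472, 524^512=357, 524^1024=531, 524^2048=562, 524^4096=472, 524^8192=357, 524^16384=531, 524^32768=562, 524^65536=472, 524^131072=357; 524^261009 = 524^1 * 524^16 * 524^128 * 524^256 * 524^512 * 524^2048 * 524^4096 * 524^8192 * 524^16384 * 524^32768 * 524^65536 * 524^131072 = 239 (mod 641); answer 239
Part 2: A1 = 239; r = 6; cross terms: (-34*-5 - 29*-25)=895, (29*10 - 12*-5)=350, (12*39 - 6*10)=408, (6*38 - 6*39)=-6, (6*-25 - -34*38)=1142; twice the area = |2789| = 2789; area = 2789/2; boundary points = 1 + 1 + 1 + 1 + 1 = 5; strictly interior points = area - boundary/2 + 1 = 1393; answer 1393
Part 3: A2 = 1393; d = 2; total draws C(5,2) = 10; complement C(2,2) = 1; favorable 10 - 1 = 9; P = 9/10; answer 9/10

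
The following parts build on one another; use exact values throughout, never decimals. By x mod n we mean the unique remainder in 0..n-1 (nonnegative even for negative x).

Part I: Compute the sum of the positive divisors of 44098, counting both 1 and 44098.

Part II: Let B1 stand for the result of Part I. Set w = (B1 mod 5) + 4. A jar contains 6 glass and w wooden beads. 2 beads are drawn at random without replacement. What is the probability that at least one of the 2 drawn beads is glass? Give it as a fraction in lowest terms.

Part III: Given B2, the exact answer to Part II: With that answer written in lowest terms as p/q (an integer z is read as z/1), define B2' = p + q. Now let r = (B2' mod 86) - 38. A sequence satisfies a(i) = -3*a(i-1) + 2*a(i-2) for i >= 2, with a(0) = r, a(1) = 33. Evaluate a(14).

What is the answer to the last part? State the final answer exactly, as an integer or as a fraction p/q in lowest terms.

-415706713

Part I: 44098 = 2 * 17 * 1297; sigma = (1 + 2) * (1 + 17) * (1 + 1297) = 3 * 18 * 1298 = 70092; answer 70092
Part II: B1 = 70092; w = 6; total draws C(12,2) = 66; complement C(6,2) = 15; favorable 66 - 15 = 51; P = 17/22; answer 17/22
Part III: B2 = 17/22; threaded value p + q = 39; r = 1; a(2) = -3*(33) + 2*(1) = -97; iterating: a(2)=-97, a(3)=357, a(4)=-1265, a(5)=4509, a(6)=-16057, a(7)=57189, a(8)=-203681, a(9)=725421, a(10)=-2583625, a(11)=9201717, a(12)=-32772401, a(13)=116720637, a(14)=-415706713; answer -415706713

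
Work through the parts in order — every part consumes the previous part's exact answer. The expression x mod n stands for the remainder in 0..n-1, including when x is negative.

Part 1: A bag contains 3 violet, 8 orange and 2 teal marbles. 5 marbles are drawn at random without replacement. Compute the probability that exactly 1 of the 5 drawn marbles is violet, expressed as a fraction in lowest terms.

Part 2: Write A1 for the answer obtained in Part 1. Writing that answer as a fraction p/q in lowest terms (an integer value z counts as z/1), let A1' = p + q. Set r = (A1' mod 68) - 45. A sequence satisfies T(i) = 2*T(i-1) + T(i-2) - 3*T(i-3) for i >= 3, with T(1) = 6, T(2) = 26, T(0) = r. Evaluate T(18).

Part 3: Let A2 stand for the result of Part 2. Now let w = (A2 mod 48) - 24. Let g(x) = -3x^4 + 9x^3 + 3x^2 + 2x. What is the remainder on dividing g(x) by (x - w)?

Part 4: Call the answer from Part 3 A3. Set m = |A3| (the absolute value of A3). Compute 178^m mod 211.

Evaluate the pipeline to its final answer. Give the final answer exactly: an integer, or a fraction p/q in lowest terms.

Part 1: total draws C(13,5) = 1287; favorable C(3,1)*C(10,4) = 630; P = 70/143; answer 70/143
Part 2: A1 = 70/143; threaded value p + q = 213; r = -36; T(3) = 2*(26) + 1*(6) - 3*(-36) = 166; iterating: T(3)=166, T(4)=340, T(5)=768, T(6)=1378, T(7)=2504, T(8)=4082, T(9)=6534, T(10)=9638, T(11)=13564, T(12)=17164, T(13)=18978, T(14)=14428, T(15)=-3658, T(16)=-49822, T(17)=-146586, T(18)=-332020; answer -332020
Part 3: A2 = -332020; w = 20; remainder = value at the root: -3*(20)^4 + 9*(20)^3 + 3*(20)^2 + 2*(20)^1 = (-480000) + (72000) + (1200) + (40) = -406760; answer -406760
Part 4: A3 = -406760; m = 406760; squarings mod 211: 178^1=178, 178^2=34, 178^4=101, 178^8=73, 178^16=54, 178^32=173, 178^64=178, 178^128=34, 178^256=101, 178^512=73, 178^1024=54, 178^2048=173, 178^4096=178, 178^8192=34, 178^16384=101, 178^32768=73, 178^65536=54, 178^131072=173, 178^262144=178; 178^406760 = 178^8 * 178^32 * 178^64 * 178^128 * 178^1024 * 178^4096 * 178^8192 * 178^131072 * 178^262144 = 173 (mod 211); answer 173

173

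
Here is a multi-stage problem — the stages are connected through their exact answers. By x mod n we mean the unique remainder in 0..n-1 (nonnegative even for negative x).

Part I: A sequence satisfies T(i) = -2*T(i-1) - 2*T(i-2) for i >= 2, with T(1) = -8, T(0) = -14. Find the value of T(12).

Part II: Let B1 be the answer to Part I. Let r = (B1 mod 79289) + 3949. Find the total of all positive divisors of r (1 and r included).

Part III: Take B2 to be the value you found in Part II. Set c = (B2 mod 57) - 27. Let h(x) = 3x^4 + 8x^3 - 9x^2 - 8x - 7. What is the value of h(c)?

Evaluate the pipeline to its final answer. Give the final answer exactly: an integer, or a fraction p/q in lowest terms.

Part I: T(2) = -2*(-8) - 2*(-14) = 44; iterating: T(2)=44, T(3)=-72, T(4)=56, T(5)=32, T(6)=-176, T(7)=288, T(8)=-224, T(9)=-128, T(10)=704, T(11)=-1152, T(12)=896; answer 896
Part II: B1 = 896; r = 4845; 4845 = 3 * 5 * 17 * 19; sigma = (1 + 3) * (1 + 5) * (1 + 17) * (1 + 19) = 4 * 6 * 18 * 20 = 8640; answer 8640
Part III: B2 = 8640; c = 6; 3*(6)^4 + 8*(6)^3 - 9*(6)^2 - 8*(6)^1 - 7 = (3888) + (1728) + (-324) + (-48) + (-7) = 5237; answer 5237

5237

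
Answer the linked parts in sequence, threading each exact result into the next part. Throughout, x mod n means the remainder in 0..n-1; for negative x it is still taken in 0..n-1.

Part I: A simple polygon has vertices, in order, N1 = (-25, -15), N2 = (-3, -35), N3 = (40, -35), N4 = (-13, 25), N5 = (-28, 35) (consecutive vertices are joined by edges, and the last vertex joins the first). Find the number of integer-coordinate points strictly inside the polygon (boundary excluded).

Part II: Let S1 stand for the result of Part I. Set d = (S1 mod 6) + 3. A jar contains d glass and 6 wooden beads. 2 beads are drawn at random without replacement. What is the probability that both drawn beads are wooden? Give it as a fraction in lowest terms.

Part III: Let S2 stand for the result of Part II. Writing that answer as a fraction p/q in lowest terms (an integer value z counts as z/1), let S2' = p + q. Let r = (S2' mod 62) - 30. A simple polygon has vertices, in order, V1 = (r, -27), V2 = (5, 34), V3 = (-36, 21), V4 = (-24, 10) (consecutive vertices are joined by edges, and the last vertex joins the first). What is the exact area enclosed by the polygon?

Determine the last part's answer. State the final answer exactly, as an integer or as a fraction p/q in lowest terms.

Part I: cross terms: (-25*-35 - -3*-15)=830, (-3*-35 - 40*-35)=1505, (40*25 - -13*-35)=545, (-13*35 - -28*25)=245, (-28*-15 - -25*35)=1295; twice the area = |4420| = 4420; area = 2210; boundary points = 2 + 43 + 1 + 5 + 1 = 52; strictly interior points = area - boundary/2 + 1 = 2185; answer 2185
Part II: S1 = 2185; d = 4; total draws C(10,2) = 45; favorable C(6,2) = 15; P = 1/3; answer 1/3
Part III: S2 = 1/3; threaded value p + q = 4; r = -26; cross terms: (-26*34 - 5*-27)=-749, (5*21 - -36*34)=1329, (-36*10 - -24*21)=144, (-24*-27 - -26*10)=908; twice the area = |1632| = 1632; area = 816; answer 816

816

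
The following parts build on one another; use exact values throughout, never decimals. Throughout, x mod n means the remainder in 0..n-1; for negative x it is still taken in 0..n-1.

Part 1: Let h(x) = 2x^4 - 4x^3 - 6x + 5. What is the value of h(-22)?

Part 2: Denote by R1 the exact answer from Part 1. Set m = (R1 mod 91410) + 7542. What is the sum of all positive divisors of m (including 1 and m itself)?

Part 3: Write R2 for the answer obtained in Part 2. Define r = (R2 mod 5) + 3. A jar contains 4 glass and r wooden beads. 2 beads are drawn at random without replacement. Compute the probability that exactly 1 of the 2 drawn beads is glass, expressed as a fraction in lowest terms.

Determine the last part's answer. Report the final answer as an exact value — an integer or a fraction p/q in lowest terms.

Part 1: 2*(-22)^4 - 4*(-22)^3 - 6*(-22)^1 + 5 = (468512) + (42592) + (132) + (5) = 511241; answer 511241
Part 2: R1 = 511241; m = 61733; 61733 = 7 * 8819; sigma = (1 + 7) * (1 + 8819) = 8 * 8820 = 70560; answer 70560
Part 3: R2 = 70560; r = 3; total draws C(7,2) = 21; favorable C(4,1)*C(3,1) = 12; P = 4/7; answer 4/7

4/7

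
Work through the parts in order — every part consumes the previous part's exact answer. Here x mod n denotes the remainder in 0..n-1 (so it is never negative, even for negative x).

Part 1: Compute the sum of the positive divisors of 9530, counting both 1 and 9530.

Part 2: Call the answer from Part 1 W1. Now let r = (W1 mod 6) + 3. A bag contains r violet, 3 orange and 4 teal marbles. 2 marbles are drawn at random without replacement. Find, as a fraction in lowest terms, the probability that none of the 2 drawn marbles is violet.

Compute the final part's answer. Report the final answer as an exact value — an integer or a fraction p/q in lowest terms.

Part 1: 9530 = 2 * 5 * 953; sigma = (1 + 2) * (1 + 5) * (1 + 953) = 3 * 6 * 954 = 17172; answer 17172
Part 2: W1 = 17172; r = 3; total draws C(10,2) = 45; favorable C(7,2) = 21; P = 7/15; answer 7/15

7/15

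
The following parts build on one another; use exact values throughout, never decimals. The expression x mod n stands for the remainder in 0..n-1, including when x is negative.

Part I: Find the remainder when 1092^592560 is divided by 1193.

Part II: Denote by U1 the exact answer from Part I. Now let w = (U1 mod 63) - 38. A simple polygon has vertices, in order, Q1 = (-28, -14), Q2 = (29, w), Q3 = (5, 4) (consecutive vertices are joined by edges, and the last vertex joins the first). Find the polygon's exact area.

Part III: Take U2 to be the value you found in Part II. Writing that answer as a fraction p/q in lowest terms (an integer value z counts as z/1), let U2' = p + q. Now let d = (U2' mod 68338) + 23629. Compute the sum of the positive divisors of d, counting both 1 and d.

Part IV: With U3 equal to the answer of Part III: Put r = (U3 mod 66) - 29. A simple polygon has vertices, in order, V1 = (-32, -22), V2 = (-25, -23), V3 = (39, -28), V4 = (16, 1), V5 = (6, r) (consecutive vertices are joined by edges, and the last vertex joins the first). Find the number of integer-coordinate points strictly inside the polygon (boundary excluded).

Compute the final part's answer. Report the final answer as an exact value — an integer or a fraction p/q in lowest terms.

1084

Part I: squarings mod 1193: 1092^1=1092, 1092^2=657, 1092^4=976, 1092^8=562, 1092^16=892, 1092^32=1126, 1092^64=910, 1092^128=158, 1092^256=1104, 1092^512=763, 1092^1024=1178, 1092^2048=225, 1092^4096=519, 1092^8192=936, 1092^16384=434, 1092^32768=1055, 1092^65536=1149, 1092^131072=743, 1092^262144=883, 1092^524288=660; 1092^592560 = 1092^16 * 1092^32 * 1092^128 * 1092^512 * 1092^2048 * 1092^65536 * 1092^524288 = 514 (mod 1193); answer 514
Part II: U1 = 514; w = -28; cross terms: (-28*-28 - 29*-14)=1190, (29*4 - 5*-28)=256, (5*-14 - -28*4)=42; twice the area = |1488| = 1488; area = 744; answer 744
Part III: U2 = 744; threaded value p + q = 745; d = 24374; 24374 = 2 * 7 * 1741; sigma = (1 + 2) * (1 + 7) * (1 + 1741) = 3 * 8 * 1742 = 41808; answer 41808
Part IV: U3 = 41808; r = 1; cross terms: (-32*-23 - -25*-22)=186, (-25*-28 - 39*-23)=1597, (39*1 - 16*-28)=487, (16*1 - 6*1)=10, (6*-22 - -32*1)=-100; twice the area = |2180| = 2180; area = 1090; boundary points = 1 + 1 + 1 + 10 + 1 = 14; strictly interior points = area - boundary/2 + 1 = 1084; answer 1084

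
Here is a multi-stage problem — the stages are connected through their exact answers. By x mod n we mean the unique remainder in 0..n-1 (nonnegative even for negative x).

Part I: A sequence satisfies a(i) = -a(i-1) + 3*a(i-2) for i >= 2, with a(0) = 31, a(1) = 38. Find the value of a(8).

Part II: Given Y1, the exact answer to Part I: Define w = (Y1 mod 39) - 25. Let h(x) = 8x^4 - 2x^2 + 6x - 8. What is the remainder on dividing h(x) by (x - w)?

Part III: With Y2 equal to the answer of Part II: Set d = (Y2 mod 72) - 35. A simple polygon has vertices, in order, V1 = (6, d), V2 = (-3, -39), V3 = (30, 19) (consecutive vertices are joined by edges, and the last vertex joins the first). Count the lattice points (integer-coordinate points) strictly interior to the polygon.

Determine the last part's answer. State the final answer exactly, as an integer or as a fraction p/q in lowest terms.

Part I: a(2) = -1*(38) + 3*(31) = 55; iterating: a(2)=55, a(3)=59, a(4)=106, a(5)=71, a(6)=247, a(7)=-34, a(8)=775; answer 775
Part II: Y1 = 775; w = 9; remainder = value at the root: 8*(9)^4 - 2*(9)^2 + 6*(9)^1 - 8 = (52488) + (-162) + (54) + (-8) = 52372; answer 52372
Part III: Y2 = 52372; d = -7; cross terms: (6*-39 - -3*-7)=-255, (-3*19 - 30*-39)=1113, (30*-7 - 6*19)=-324; twice the area = |534| = 534; area = 267; boundary points = 1 + 1 + 2 = 4; strictly interior points = area - boundary/2 + 1 = 266; answer 266

266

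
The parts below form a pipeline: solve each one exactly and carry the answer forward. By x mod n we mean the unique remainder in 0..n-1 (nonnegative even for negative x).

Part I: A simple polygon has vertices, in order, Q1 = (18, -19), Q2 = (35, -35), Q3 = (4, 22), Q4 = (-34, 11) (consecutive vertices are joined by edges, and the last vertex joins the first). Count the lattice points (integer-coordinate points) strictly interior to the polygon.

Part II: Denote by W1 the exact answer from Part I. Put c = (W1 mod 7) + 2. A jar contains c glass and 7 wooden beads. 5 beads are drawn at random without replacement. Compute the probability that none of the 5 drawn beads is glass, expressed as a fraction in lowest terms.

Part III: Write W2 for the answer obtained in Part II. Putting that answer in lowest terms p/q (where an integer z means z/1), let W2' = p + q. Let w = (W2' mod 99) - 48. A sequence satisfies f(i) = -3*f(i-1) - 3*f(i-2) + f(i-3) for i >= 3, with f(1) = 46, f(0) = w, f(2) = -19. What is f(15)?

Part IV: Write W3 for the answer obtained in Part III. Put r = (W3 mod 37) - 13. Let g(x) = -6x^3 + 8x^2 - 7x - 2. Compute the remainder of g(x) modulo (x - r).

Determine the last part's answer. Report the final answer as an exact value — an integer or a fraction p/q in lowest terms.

19

Part I: cross terms: (18*-35 - 35*-19)=35, (35*22 - 4*-35)=910, (4*11 - -34*22)=792, (-34*-19 - 18*11)=448; twice the area = |2185| = 2185; area = 2185/2; boundary points = 1 + 1 + 1 + 2 = 5; strictly interior points = area - boundary/2 + 1 = 1091; answer 1091
Part II: W1 = 1091; c = 8; total draws C(15,5) = 3003; favorable C(7,5) = 21; P = 1/143; answer 1/143
Part III: W2 = 1/143; threaded value p + q = 144; w = -3; f(3) = -3*(-19) - 3*(46) + 1*(-3) = -84; iterating: f(3)=-84, f(4)=355, f(5)=-832, f(6)=1347, f(7)=-1190, f(8)=-1303, f(9)=8826, f(10)=-23759, f(11)=43496, f(12)=-50385, f(13)=-3092, f(14)=203927, f(15)=-652890; answer -652890
Part IV: W3 = -652890; r = -1; remainder = value at the root: -6*(-1)^3 + 8*(-1)^2 - 7*(-1)^1 - 2 = (6) + (8) + (7) + (-2) = 19; answer 19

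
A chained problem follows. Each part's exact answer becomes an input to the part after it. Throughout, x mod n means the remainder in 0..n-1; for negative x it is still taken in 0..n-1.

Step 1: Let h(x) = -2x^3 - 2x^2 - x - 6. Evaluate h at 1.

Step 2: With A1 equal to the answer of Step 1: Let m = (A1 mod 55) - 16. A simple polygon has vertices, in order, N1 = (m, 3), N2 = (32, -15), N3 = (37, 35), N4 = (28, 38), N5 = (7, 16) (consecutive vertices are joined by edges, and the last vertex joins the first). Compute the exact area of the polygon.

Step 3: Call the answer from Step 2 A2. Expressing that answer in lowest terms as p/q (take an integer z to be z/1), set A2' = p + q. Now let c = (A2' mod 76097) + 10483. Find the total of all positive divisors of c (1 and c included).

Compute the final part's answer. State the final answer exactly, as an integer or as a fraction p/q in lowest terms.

26352

Step 1: -2*(1)^3 - 2*(1)^2 - 1*(1)^1 - 6 = (-2) + (-2) + (-1) + (-6) = -11; answer -11
Step 2: A1 = -11; m = 28; cross terms: (28*-15 - 32*3)=-516, (32*35 - 37*-15)=1675, (37*38 - 28*35)=426, (28*16 - 7*38)=182, (7*3 - 28*16)=-427; twice the area = |1340| = 1340; area = 670; answer 670
Step 3: A2 = 670; threaded value p + q = 671; c = 11154; 11154 = 2 * 3 * 11 * 13^2; sigma = (1 + 2) * (1 + 3) * (1 + 11) * (1 + 13 + 169) = 3 * 4 * 12 * 183 = 26352; answer 26352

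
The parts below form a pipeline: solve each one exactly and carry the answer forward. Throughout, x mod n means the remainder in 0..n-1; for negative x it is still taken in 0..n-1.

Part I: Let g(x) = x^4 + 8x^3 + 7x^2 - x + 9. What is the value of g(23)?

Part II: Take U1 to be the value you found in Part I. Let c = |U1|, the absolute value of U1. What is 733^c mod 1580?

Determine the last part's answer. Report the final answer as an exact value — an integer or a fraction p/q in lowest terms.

1489

Part I: 1*(23)^4 + 8*(23)^3 + 7*(23)^2 - 1*(23)^1 + 9 = (279841) + (97336) + (3703) + (-23) + (9) = 380866; answer 380866
Part II: U1 = 380866; c = 380866; squarings mod 1580: 733^1=733, 733^2=89, 733^4=21, 733^8=441, 733^16=141, 733^32=921, 733^64=1361, 733^128=561, 733^256=301, 733^512=541, 733^1024=381, 733^2048=1381, 733^4096=101, 733^8192=721, 733^16384=21, 733^32768=441, 733^65536=141, 733^131072=921, 733^262144=1361; 733^380866 = 733^2 * 733^64 * 733^128 * 733^256 * 733^512 * 733^1024 * 733^2048 * 733^16384 * 733^32768 * 733^65536 * 733^262144 = 1489 (mod 1580); answer 1489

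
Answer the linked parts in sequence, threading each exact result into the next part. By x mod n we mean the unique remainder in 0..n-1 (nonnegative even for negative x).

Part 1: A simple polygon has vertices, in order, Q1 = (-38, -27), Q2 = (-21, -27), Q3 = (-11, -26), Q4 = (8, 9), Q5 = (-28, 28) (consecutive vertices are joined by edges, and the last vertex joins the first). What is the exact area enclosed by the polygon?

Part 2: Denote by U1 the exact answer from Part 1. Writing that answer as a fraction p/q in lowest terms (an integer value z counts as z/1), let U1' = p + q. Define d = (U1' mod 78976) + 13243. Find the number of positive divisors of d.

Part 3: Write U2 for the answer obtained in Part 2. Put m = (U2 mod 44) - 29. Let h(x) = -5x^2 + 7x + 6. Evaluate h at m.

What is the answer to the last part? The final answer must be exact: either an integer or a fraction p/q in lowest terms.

Part 1: cross terms: (-38*-27 - -21*-27)=459, (-21*-26 - -11*-27)=249, (-11*9 - 8*-26)=109, (8*28 - -28*9)=476, (-28*-27 - -38*28)=1820; twice the area = |3113| = 3113; area = 3113/2; answer 3113/2
Part 2: U1 = 3113/2; threaded value p + q = 3115; d = 16358; 16358 = 2 * 8179; number of divisors = (1+1) * (1+1) = 4; answer 4
Part 3: U2 = 4; m = -25; -5*(-25)^2 + 7*(-25)^1 + 6 = (-3125) + (-175) + (6) = -3294; answer -3294

-3294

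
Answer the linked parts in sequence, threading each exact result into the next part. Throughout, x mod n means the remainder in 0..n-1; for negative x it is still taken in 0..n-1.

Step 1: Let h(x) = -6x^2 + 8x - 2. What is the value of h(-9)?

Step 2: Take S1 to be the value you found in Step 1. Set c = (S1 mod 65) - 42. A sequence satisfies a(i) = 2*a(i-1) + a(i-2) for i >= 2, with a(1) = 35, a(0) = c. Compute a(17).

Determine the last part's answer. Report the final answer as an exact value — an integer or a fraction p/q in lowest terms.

Step 1: -6*(-9)^2 + 8*(-9)^1 - 2 = (-486) + (-72) + (-2) = -560; answer -560
Step 2: S1 = -560; c = -17; a(2) = 2*(35) + 1*(-17) = 53; iterating: a(2)=53, a(3)=141, a(4)=335, a(5)=811, a(6)=1957, a(7)=4725, a(8)=11407, a(9)=27539, a(10)=66485, a(11)=160509, a(12)=387503, a(13)=935515, a(14)=2258533, a(15)=5452581, a(16)=13163695, a(17)=31779971; answer 31779971

31779971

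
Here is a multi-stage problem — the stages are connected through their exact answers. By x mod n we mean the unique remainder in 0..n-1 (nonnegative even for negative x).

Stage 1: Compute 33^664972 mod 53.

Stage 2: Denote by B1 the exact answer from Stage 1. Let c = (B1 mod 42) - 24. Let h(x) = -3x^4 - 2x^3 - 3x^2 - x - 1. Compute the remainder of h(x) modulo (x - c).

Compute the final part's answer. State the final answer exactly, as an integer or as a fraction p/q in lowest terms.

Stage 1: squarings mod 53: 33^1=33, 33^2=29, 33^4=46, 33^8=49, 33^16=16, 33^32=44, 33^64=28, 33^128=42, 33^256=15, 33^512=13, 33^1024=10, 33^2048=47, 33^4096=36, 33^8192=24, 33^16384=46, 33^32768=49, 33^65536=16, 33^131072=44, 33^262144=28, 33^524288=42; 33^664972 = 33^4 * 33^8 * 33^128 * 33^256 * 33^1024 * 33^8192 * 33^131072 * 33^524288 = 15 (mod 53); answer 15
Stage 2: B1 = 15; c = -9; remainder = value at the root: -3*(-9)^4 - 2*(-9)^3 - 3*(-9)^2 - 1*(-9)^1 - 1 = (-19683) + (1458) + (-243) + (9) + (-1) = -18460; answer -18460

-18460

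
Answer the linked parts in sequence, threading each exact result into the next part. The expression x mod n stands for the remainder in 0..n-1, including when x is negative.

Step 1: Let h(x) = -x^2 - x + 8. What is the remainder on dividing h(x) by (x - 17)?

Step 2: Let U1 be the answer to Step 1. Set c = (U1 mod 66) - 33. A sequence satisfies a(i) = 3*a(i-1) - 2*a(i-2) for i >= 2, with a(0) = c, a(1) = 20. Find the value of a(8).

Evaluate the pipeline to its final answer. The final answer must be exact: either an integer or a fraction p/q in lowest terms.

5354

Step 1: remainder = value at the root: -1*(17)^2 - 1*(17)^1 + 8 = (-289) + (-17) + (8) = -298; answer -298
Step 2: U1 = -298; c = -1; a(2) = 3*(20) - 2*(-1) = 62; iterating: a(2)=62, a(3)=146, a(4)=314, a(5)=650, a(6)=1322, a(7)=2666, a(8)=5354; answer 5354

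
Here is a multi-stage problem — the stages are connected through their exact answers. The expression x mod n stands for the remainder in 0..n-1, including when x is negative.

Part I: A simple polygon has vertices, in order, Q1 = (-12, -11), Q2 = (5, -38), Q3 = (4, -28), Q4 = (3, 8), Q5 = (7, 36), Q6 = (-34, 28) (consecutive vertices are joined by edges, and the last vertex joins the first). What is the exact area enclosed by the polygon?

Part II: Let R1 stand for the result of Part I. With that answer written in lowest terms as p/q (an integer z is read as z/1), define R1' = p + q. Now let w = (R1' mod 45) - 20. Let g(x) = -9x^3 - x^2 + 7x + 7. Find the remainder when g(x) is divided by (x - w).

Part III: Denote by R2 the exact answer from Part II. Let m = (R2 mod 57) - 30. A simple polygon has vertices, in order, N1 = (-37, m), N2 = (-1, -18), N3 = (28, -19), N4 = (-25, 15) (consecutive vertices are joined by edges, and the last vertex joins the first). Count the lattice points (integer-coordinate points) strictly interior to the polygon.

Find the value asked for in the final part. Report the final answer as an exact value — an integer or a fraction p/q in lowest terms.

Part I: cross terms: (-12*-38 - 5*-11)=511, (5*-28 - 4*-38)=12, (4*8 - 3*-28)=116, (3*36 - 7*8)=52, (7*28 - -34*36)=1420, (-34*-11 - -12*28)=710; twice the area = |2821| = 2821; area = 2821/2; answer 2821/2
Part II: R1 = 2821/2; threaded value p + q = 2823; w = 13; remainder = value at the root: -9*(13)^3 - 1*(13)^2 + 7*(13)^1 + 7 = (-19773) + (-169) + (91) + (7) = -19844; answer -19844
Part III: R2 = -19844; m = 19; cross terms: (-37*-18 - -1*19)=685, (-1*-19 - 28*-18)=523, (28*15 - -25*-19)=-55, (-25*19 - -37*15)=80; twice the area = |1233| = 1233; area = 1233/2; boundary points = 1 + 1 + 1 + 4 = 7; strictly interior points = area - boundary/2 + 1 = 614; answer 614

614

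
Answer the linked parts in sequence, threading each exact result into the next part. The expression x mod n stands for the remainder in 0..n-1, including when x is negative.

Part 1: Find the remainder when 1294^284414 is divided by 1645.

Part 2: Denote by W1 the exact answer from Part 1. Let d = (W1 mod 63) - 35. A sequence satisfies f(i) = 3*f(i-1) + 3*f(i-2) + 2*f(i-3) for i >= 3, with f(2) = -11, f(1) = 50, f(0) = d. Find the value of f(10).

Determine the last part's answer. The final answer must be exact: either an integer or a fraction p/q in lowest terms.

Part 1: squarings mod 1645: 1294^1=1294, 1294^2=1471, 1294^4=666, 1294^8=1051, 1294^16=806, 1294^32=1506, 1294^64=1226, 1294^128=1191, 1294^256=491, 1294^512=911, 1294^1024=841, 1294^2048=1576, 1294^4096=1471, 1294^8192=666, 1294^16384=1051, 1294^32768=806, 1294^65536=1506, 1294^131072=1226, 1294^262144=1191; 1294^284414 = 1294^2 * 1294^4 * 1294^8 * 1294^16 * 1294^32 * 1294^64 * 1294^128 * 1294^512 * 1294^1024 * 1294^4096 * 1294^16384 * 1294^262144 = 946 (mod 1645); answer 946
Part 2: W1 = 946; d = -34; f(3) = 3*(-11) + 3*(50) + 2*(-34) = 49; iterating: f(3)=49, f(4)=214, f(5)=767, f(6)=3041, f(7)=11852, f(8)=46213, f(9)=180277, f(10)=703174; answer 703174

703174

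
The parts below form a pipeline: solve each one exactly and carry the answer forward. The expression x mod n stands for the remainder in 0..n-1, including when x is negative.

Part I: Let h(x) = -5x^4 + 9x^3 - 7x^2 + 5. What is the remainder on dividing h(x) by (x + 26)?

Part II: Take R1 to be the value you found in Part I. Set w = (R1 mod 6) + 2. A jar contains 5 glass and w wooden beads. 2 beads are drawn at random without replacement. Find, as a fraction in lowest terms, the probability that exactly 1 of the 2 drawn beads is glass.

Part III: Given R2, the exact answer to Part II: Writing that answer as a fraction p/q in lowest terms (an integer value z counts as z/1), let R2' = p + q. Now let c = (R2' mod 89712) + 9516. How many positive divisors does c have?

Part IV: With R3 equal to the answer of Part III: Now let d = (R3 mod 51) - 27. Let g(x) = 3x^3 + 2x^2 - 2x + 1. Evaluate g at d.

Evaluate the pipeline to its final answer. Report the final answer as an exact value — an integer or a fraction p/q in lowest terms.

Part I: remainder = value at the root: -5*(-26)^4 + 9*(-26)^3 - 7*(-26)^2 + 5 = (-2284880) + (-158184) + (-4732) + (5) = -2447791; answer -2447791
Part II: R1 = -2447791; w = 7; total draws C(12,2) = 66; favorable C(5,1)*C(7,1) = 35; P = 35/66; answer 35/66
Part III: R2 = 35/66; threaded value p + q = 101; c = 9617; 9617 = 59 * 163; number of divisors = (1+1) * (1+1) = 4; answer 4
Part IV: R3 = 4; d = -23; 3*(-23)^3 + 2*(-23)^2 - 2*(-23)^1 + 1 = (-36501) + (1058) + (46) + (1) = -35396; answer -35396

-35396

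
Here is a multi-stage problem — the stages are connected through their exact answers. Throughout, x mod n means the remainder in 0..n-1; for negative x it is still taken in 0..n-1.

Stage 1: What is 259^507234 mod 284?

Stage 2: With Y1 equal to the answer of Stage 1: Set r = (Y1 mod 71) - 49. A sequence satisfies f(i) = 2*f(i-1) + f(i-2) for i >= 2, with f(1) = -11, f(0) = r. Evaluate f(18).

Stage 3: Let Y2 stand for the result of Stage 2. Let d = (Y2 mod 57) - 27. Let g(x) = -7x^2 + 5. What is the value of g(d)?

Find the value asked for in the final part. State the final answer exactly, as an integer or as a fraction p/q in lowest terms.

-2018

Stage 1: squarings mod 284: 259^1=259, 259^2=57, 259^4=125, 259^8=5, 259^16=25, 259^32=57, 259^64=125, 259^128=5, 259^256=25, 259^512=57, 259^1024=125, 259^2048=5, 259^4096=25, 259^8192=57, 259^16384=125, 259^32768=5, 259^65536=25, 259^131072=57, 259^262144=125; 259^507234 = 259^2 * 259^32 * 259^64 * 259^256 * 259^1024 * 259^2048 * 259^4096 * 259^8192 * 259^32768 * 259^65536 * 259^131072 * 259^262144 = 125 (mod 284); answer 125
Stage 2: Y1 = 125; r = 5; f(2) = 2*(-11) + 1*(5) = -17; iterating: f(2)=-17, f(3)=-45, f(4)=-107, f(5)=-259, f(6)=-625, f(7)=-1509, f(8)=-3643, f(9)=-8795, f(10)=-21233, f(11)=-51261, f(12)=-123755, f(13)=-298771, f(14)=-721297, f(15)=-1741365, f(16)=-4204027, f(17)=-10149419, f(18)=-24502865; answer -24502865
Stage 3: Y2 = -24502865; d = -17; -7*(-17)^2 + 5 = (-2023) + (5) = -2018; answer -2018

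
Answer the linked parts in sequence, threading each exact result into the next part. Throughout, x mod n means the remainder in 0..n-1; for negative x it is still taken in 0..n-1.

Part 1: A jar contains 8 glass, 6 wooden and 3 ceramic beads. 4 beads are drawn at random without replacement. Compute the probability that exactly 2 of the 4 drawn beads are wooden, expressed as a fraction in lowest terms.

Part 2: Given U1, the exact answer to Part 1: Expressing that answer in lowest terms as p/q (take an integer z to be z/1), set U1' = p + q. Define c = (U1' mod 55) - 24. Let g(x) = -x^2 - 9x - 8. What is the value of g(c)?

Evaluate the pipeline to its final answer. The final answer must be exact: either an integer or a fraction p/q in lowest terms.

-260

Part 1: total draws C(17,4) = 2380; favorable C(6,2)*C(11,2) = 825; P = 165/476; answer 165/476
Part 2: U1 = 165/476; threaded value p + q = 641; c = 12; -1*(12)^2 - 9*(12)^1 - 8 = (-144) + (-108) + (-8) = -260; answer -260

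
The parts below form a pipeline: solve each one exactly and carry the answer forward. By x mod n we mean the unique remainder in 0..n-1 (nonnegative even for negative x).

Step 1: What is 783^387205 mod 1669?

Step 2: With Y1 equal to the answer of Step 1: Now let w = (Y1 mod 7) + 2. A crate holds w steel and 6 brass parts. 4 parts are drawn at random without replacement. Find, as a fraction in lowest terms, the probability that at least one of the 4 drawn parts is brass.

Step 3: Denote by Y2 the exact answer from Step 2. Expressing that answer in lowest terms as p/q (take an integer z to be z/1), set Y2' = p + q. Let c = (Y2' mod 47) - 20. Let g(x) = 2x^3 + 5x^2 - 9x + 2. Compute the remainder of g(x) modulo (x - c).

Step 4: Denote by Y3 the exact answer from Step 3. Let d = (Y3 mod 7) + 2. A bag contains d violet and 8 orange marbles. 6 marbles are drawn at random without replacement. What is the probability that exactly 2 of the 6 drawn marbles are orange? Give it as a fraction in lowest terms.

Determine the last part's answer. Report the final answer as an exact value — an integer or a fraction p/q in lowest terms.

Step 1: squarings mod 1669: 783^1=783, 783^2=566, 783^4=1577, 783^8=119, 783^16=809, 783^32=233, 783^64=881, 783^128=76, 783^256=769, 783^512=535, 783^1024=826, 783^2048=1324, 783^4096=526, 783^8192=1291, 783^16384=1019, 783^32768=243, 783^65536=634, 783^131072=1396, 783^262144=1093; 783^387205 = 783^1 * 783^4 * 783^128 * 783^2048 * 783^8192 * 783^16384 * 783^32768 * 783^65536 * 783^262144 = 817 (mod 1669); answer 817
Step 2: Y1 = 817; w = 7; total draws C(13,4) = 715; complement C(7,4) = 35; favorable 715 - 35 = 680; P = 136/143; answer 136/143
Step 3: Y2 = 136/143; threaded value p + q = 279; c = 24; remainder = value at the root: 2*(24)^3 + 5*(24)^2 - 9*(24)^1 + 2 = (27648) + (2880) + (-216) + (2) = 30314; answer 30314
Step 4: Y3 = 30314; d = 6; total draws C(14,6) = 3003; favorable C(8,2)*C(6,4) = 420; P = 20/143; answer 20/143

20/143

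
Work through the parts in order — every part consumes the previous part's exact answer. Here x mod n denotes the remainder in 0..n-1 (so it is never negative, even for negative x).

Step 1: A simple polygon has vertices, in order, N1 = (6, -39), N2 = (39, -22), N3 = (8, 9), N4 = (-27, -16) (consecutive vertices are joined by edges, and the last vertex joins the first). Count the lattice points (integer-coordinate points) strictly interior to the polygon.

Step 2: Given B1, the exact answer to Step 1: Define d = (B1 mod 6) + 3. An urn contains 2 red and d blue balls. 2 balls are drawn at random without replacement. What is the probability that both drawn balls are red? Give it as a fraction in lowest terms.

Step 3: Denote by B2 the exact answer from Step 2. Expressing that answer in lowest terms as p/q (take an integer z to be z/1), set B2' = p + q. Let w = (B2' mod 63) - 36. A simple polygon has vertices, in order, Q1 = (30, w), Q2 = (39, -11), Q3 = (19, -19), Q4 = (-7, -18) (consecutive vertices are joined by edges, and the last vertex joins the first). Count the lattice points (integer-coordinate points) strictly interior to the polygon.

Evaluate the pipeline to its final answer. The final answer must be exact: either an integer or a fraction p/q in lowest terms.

174

Step 1: cross terms: (6*-22 - 39*-39)=1389, (39*9 - 8*-22)=527, (8*-16 - -27*9)=115, (-27*-39 - 6*-16)=1149; twice the area = |3180| = 3180; area = 1590; boundary points = 1 + 31 + 5 + 1 = 38; strictly interior points = area - boundary/2 + 1 = 1572; answer 1572
Step 2: B1 = 1572; d = 3; total draws C(5,2) = 10; favorable C(2,2) = 1; P = 1/10; answer 1/10
Step 3: B2 = 1/10; threaded value p + q = 11; w = -25; cross terms: (30*-11 - 39*-25)=645, (39*-19 - 19*-11)=-532, (19*-18 - -7*-19)=-475, (-7*-25 - 30*-18)=715; twice the area = |353| = 353; area = 353/2; boundary points = 1 + 4 + 1 + 1 = 7; strictly interior points = area - boundary/2 + 1 = 174; answer 174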